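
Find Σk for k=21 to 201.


Σₖ₌21^201 k = Σₖ₌₁^201 k − Σₖ₌₁^20 k
= 201·202/2 − 20·21/2
= 20301 − 210 = 20091

Σk = 20091


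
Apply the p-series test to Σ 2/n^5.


p-series test: Σ c/n^p converges if p > 1, diverges if p ≤ 1 (constant c > 0 doesn't affect convergence).
p = 5
5 > 1 → CONVERGES

Converges (p = 5 > 1)


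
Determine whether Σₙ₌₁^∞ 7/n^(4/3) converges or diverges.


p-series test: Σ c/n^p converges if p > 1, diverges if p ≤ 1 (constant c > 0 doesn't affect convergence).
p = 4/3
4/3 > 1 → CONVERGES

Converges (p = 4/3 > 1)


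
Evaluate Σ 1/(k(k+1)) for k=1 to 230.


1/(k(k+1)) = 1/k - 1/(k+1) (partial fractions)
Telescoping: Σ = 1 - 1/231 = 230/231

Sum = 230/231


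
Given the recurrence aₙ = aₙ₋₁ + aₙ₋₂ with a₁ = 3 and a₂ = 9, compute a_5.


Computing iteratively: 3, 9, 12, 21, 33
a_5 = 33

a_5 = 33


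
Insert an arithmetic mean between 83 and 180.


AM = (83 + 180)/2 = 263/2 = 131.5

AM = 131.5


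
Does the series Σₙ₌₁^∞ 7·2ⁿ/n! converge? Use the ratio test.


aₙ = 7·2^n/n!
a_{n+1}/aₙ = 2^(n+1)/(n+1)! × n!/2^n  (constant 7 cancels)
= 2/(n+1)
L = lim(n→∞) 2/(n+1) = 0
L < 1 → series CONVERGES

Converges (ratio test: L = 0 < 1)


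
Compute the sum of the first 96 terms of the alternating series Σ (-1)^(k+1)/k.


S = 1 - 1/2 + 1/3 - 1/4 + 1/5 - 1/6 + 1/7 - 1/8 ± ...
= 0.688
(Full series converges to +ln(2) ≈ +0.6931)

S_96 = 0.688


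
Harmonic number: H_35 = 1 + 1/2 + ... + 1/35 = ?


H_35 = 1/1 + 1/2 + 1/3 + ... + 1/35
= 54437269998109/13127595717600
≈ 4.1468

H_35 = 54437269998109/13127595717600 ≈ 4.1468


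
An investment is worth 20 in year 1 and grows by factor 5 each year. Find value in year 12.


aₙ = a₁·r^(n-1)
= 20×5^11
= 20×48828125
= 976562500

a_12 = 976562500


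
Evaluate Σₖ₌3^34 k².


Σₖ₌3^34 k² = Σₖ₌₁^34 k² − Σₖ₌₁^2 k²
= 34·35·69/6 − 2·3·5/6
= 13685 − 5 = 13680

Σk² = 13680


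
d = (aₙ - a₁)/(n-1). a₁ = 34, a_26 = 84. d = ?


d = (aₙ - a₁)/(n-1)
= (84 - 34)/(26-1)
= 50/25 = 2

d = 2


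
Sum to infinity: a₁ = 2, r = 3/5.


S∞ = a₁/(1-r) = 2/(1 - 3/5)
= 2/(2/5)
= 5

S∞ = 5


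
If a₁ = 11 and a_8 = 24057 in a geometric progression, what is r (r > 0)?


r^(n-1) = aₙ/a₁
r^7 = 24057/11 = 2187
r = 2187^(1/7)
= 3

r = 3


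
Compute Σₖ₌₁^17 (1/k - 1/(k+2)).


Telescoping with gap 2: two head and two tail terms survive.
= (1 + 1/2) - (1/18 + 1/19)
= 3/2 - 1/18 - 1/19 = 238/171

Sum = 238/171


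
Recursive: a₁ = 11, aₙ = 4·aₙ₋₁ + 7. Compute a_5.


Computing step by step:
a_1 = 11
a_2 = 51
a_3 = 211
a_4 = 851
a_5 = 3411


a_5 = 3411


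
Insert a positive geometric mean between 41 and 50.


GM = √(41×50) = √2050 = 45.2769

GM = 45.2769


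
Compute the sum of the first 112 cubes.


n(n+1)/2 = 112×113/2 = 6328
Σk³ = 6328² = 40043584

Σk³ = 40043584


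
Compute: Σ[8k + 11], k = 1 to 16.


Σ(8k+11) = 8·Σk + 11·n
= 8·136 + 11·16
= 1088 + 176 = 1264

Σ = 1264


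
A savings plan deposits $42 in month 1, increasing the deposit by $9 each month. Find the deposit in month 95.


aₙ = a₁ + (n-1)d
= 42 + (95-1)×9
= 42 + 846
= 888

a_95 = 888


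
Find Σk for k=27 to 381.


Σₖ₌27^381 k = Σₖ₌₁^381 k − Σₖ₌₁^26 k
= 381·382/2 − 26·27/2
= 72771 − 351 = 72420

Σk = 72420


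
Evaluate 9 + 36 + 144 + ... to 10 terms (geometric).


Sₙ = 9×(4^10 - 1)/(4 - 1)
= 9×(1048576 - 1)/3
= 9×1048575/3
= 3145725

S_10 = 3145725


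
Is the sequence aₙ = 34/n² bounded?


a₁ = 34, a₂ = 34/4, a₃ = 34/9, ...
0 < aₙ ≤ 34 for all n ≥ 1
The sequence IS bounded

Bounded (0 < aₙ ≤ 34)


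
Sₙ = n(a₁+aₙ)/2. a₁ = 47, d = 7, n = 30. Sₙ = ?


aₙ = 47 + (30-1)×7 = 250
Sₙ = n(a₁+aₙ)/2 = 30×(47+250)/2
= 30×297/2 = 4455

S_30 = 4455


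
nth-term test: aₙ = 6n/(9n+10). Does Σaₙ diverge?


lim(n→∞) 6n/(9n+10) = 6/9 = 2/3  (divide numerator and denominator by n)
lim aₙ = 2/3 ≠ 0 → series DIVERGES

Diverges (lim aₙ = 2/3 ≠ 0)


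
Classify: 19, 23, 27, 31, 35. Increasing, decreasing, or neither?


Differences: 4, 4, 4, 4
All differences > 0 → strictly INCREASING

Monotonically increasing


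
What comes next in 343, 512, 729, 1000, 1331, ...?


Pattern: perfect cubes: n³
Terms: 343, 512, 729, 1000, 1331
Next term = 1728

Next term = 1728


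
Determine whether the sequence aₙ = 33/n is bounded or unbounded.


a₁ = 33, a₂ = 33/2, a₃ = 33/3, ...
0 < aₙ ≤ 33 for all n ≥ 1
Lower bound: 0, Upper bound: 33
The sequence IS bounded

Bounded (0 < aₙ ≤ 33)


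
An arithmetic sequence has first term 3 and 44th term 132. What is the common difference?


d = (aₙ - a₁)/(n-1)
= (132 - 3)/(44-1)
= 129/43 = 3

d = 3


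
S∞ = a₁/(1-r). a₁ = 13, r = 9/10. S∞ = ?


S∞ = a₁/(1-r) = 13/(1 - 9/10)
= 13/(1/10)
= 130

S∞ = 130


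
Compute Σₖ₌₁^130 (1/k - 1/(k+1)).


Telescoping: adjacent terms cancel.
= 1/1 - 1/131
= 1 - 1/131 = 130/131

Sum = 130/131


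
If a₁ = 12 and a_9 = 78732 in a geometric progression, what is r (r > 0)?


r^(n-1) = aₙ/a₁
r^8 = 78732/12 = 6561
r = 6561^(1/8)
= ±3; taking r > 0 gives r = 3

r = 3


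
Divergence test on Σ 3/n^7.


lim(n→∞) 3/n^7 = 0
lim aₙ = 0 → nth-term test is INCONCLUSIVE
(Need other tests; this is actually a convergent p-series with p=7 > 1)

Inconclusive (lim aₙ = 0; need another test)


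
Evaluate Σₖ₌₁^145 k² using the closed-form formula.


n = 145
n(n+1)(2n+1)/6 = 145×146×291/6
= 6160470/6 = 1026745

Σk² = 1026745


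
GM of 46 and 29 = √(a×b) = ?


GM = √(46×29) = √1334 = 36.524

GM = 36.524


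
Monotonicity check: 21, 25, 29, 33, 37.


Differences: 4, 4, 4, 4
All differences > 0 → strictly INCREASING

Monotonically increasing


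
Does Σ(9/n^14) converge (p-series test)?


p-series test: Σ c/n^p converges if p > 1, diverges if p ≤ 1 (constant c > 0 doesn't affect convergence).
p = 14
14 > 1 → CONVERGES

Converges (p = 14 > 1)


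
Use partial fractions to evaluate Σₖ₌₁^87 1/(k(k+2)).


1/(k(k+2)) = (1/2)·(1/k - 1/(k+2)) (partial fractions)
Telescoping: Σ = (1/2)·(1 + 1/2 - 1/88 - 1/89) = 11571/15664

Sum = 11571/15664


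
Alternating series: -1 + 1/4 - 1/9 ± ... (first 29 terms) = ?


S = -1 + 1/4 - 1/9 + 1/16 - 1/25 + 1/36 - 1/49 + 1/64 ± ...
= -0.823
(Full series converges to -π²/12 ≈ -0.8225)

S_29 = -0.823


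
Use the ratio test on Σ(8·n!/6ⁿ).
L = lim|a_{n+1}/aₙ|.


aₙ = 8·n!/6^n
a_{n+1}/aₙ = (n+1)!/6^(n+1) × 6^n/n!  (constant 8 cancels)
= (n+1)/6
L = lim(n→∞) (n+1)/6 = ∞
L > 1 → series DIVERGES

Diverges (ratio test: L = ∞ > 1)


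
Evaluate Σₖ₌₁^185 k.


n(n+1)/2 = 185×186/2 = 34410/2 = 17205

Σk = 17205


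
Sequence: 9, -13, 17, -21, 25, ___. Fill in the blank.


Pattern: alternating sign, magnitude arithmetic (d=4)
Terms: 9, -13, 17, -21, 25
Next term = -29

Next term = -29


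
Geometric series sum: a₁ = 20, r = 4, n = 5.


Sₙ = 20×(4^5 - 1)/(4 - 1)
= 20×(1024 - 1)/3
= 20×1023/3
= 6820

S_5 = 6820


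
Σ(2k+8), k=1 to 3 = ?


Σ(2k+8) = 2·Σk + 8·n
= 2·6 + 8·3
= 12 + 24 = 36

Σ = 36


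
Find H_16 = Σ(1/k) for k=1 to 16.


H_16 = 1/1 + 1/2 + 1/3 + ... + 1/16
= 2436559/720720
≈ 3.3807

H_16 = 2436559/720720 ≈ 3.3807


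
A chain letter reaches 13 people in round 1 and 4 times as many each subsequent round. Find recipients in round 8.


aₙ = a₁·r^(n-1)
= 13×4^7
= 13×16384
= 212992

a_8 = 212992


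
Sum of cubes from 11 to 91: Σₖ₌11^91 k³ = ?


Σₖ₌11^91 k³ = [91·92/2]² − [10·11/2]²
= 17522596 − 3025 = 17519571

Σk³ = 17519571


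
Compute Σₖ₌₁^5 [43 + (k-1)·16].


aₙ = 43 + (5-1)×16 = 107
Sₙ = n(a₁+aₙ)/2 = 5×(43+107)/2
= 5×150/2 = 375

S_5 = 375


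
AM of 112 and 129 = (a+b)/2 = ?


AM = (112 + 129)/2 = 241/2 = 120.5

AM = 120.5


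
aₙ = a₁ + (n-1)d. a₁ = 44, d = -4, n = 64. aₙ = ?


aₙ = a₁ + (n-1)d
= 44 + (64-1)×-4
= 44 - 252
= -208

a_64 = -208


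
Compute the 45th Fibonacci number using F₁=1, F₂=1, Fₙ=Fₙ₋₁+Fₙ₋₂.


Fibonacci sequence: 1, 1, 2, 3, 5, 8, 13, 21, 34, 55, 89, ...
F(45) = 1134903170

F(45) = 1134903170


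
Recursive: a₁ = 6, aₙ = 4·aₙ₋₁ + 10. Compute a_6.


Computing step by step:
a_1 = 6
a_2 = 34
a_3 = 146
a_4 = 594
a_5 = 2386
a_6 = 9554


a_6 = 9554


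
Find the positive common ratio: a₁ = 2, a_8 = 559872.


r^(n-1) = aₙ/a₁
r^7 = 559872/2 = 279936
r = 279936^(1/7)
= 6

r = 6


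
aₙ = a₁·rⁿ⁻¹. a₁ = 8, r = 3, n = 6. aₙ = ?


aₙ = a₁·r^(n-1)
= 8×3^5
= 8×243
= 1944

a_6 = 1944


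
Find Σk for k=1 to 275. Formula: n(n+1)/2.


n(n+1)/2 = 275×276/2 = 75900/2 = 37950

Σk = 37950


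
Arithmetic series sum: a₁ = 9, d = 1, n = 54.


aₙ = 9 + (54-1)×1 = 62
Sₙ = n(a₁+aₙ)/2 = 54×(9+62)/2
= 54×71/2 = 1917

S_54 = 1917


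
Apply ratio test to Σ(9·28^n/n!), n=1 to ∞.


aₙ = 9·28^n/n!
a_{n+1}/aₙ = 28^(n+1)/(n+1)! × n!/28^n  (constant 9 cancels)
= 28/(n+1)
L = lim(n→∞) 28/(n+1) = 0
L < 1 → series CONVERGES

Converges (ratio test: L = 0 < 1)


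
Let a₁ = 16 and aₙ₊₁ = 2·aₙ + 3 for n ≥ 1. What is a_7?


Computing step by step:
a_1 = 16
a_2 = 35
a_3 = 73
a_4 = 149
a_5 = 301
a_6 = 605
a_7 = 1213


a_7 = 1213


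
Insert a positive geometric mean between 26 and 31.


GM = √(26×31) = √806 = 28.3901

GM = 28.3901


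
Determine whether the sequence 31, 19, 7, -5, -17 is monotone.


Differences: -12, -12, -12, -12
All differences < 0 → strictly DECREASING

Monotonically decreasing


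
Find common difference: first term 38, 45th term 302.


d = (aₙ - a₁)/(n-1)
= (302 - 38)/(45-1)
= 264/44 = 6

d = 6


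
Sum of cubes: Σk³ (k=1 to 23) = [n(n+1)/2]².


n(n+1)/2 = 23×24/2 = 276
Σk³ = 276² = 76176

Σk³ = 76176


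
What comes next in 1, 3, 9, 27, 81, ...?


Pattern: geometric (r=3)
Terms: 1, 3, 9, 27, 81
Next term = 243

Next term = 243


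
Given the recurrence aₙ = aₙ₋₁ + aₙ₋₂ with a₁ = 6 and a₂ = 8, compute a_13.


Computing iteratively: 6, 8, 14, 22, 36, 58, 94, 152, 246, 398, 644, 1042, ...
a_13 = 1686

a_13 = 1686


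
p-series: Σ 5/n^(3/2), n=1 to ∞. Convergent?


p-series test: Σ c/n^p converges if p > 1, diverges if p ≤ 1 (constant c > 0 doesn't affect convergence).
p = 3/2
3/2 > 1 → CONVERGES

Converges (p = 3/2 > 1)


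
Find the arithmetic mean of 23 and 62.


AM = (23 + 62)/2 = 85/2 = 42.5

AM = 42.5


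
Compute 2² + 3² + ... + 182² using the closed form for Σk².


Σₖ₌2^182 k² = Σₖ₌₁^182 k² − Σₖ₌₁^1 k²
= 182·183·365/6 − 1·2·3/6
= 2026115 − 1 = 2026114

Σk² = 2026114


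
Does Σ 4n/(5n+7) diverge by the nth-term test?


lim(n→∞) 4n/(5n+7) = 4/5 = 4/5  (divide numerator and denominator by n)
lim aₙ = 4/5 ≠ 0 → series DIVERGES

Diverges (lim aₙ = 4/5 ≠ 0)


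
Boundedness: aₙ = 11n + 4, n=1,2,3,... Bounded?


aₙ = 11n + 4 → as n→∞, aₙ→∞
No finite upper bound exists
The sequence is UNBOUNDED

Unbounded (aₙ → ∞ as n → ∞)


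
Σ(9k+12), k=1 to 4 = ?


Σ(9k+12) = 9·Σk + 12·n
= 9·10 + 12·4
= 90 + 48 = 138

Σ = 138


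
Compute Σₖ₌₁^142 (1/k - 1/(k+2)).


Telescoping with gap 2: two head and two tail terms survive.
= (1 + 1/2) - (1/143 + 1/144)
= 3/2 - 1/143 - 1/144 = 30601/20592

Sum = 30601/20592


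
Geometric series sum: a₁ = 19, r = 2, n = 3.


Sₙ = 19×(2^3 - 1)/(2 - 1)
= 19×(8 - 1)/1
= 19×7/1
= 133

S_3 = 133


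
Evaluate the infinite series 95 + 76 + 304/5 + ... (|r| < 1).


S∞ = a₁/(1-r) = 95/(1 - 4/5)
= 95/(1/5)
= 475

S∞ = 475


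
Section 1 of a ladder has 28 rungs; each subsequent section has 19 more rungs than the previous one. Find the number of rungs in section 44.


aₙ = a₁ + (n-1)d
= 28 + (44-1)×19
= 28 + 817
= 845

a_44 = 845


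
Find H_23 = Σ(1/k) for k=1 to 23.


H_23 = 1/1 + 1/2 + 1/3 + ... + 1/23
= 444316699/118982864
≈ 3.7343

H_23 = 444316699/118982864 ≈ 3.7343


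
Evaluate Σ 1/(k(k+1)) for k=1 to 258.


1/(k(k+1)) = 1/k - 1/(k+1) (partial fractions)
Telescoping: Σ = 1 - 1/259 = 258/259

Sum = 258/259


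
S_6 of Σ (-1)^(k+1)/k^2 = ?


S = 1 - 1/4 + 1/9 - 1/16 + 1/25 - 1/36
= 0.8108
(Full series converges to +π²/12 ≈ +0.8225)

S_6 = 0.8108


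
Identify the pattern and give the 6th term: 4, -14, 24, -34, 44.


Pattern: alternating sign, magnitude arithmetic (d=10)
Terms: 4, -14, 24, -34, 44
Next term = -54

Next term = -54


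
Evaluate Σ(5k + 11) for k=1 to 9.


Σ(5k+11) = 5·Σk + 11·n
= 5·45 + 11·9
= 225 + 99 = 324

Σ = 324


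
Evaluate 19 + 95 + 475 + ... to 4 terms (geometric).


Sₙ = 19×(5^4 - 1)/(5 - 1)
= 19×(625 - 1)/4
= 19×624/4
= 2964

S_4 = 2964


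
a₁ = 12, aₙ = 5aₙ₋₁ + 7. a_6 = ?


Computing step by step:
a_1 = 12
a_2 = 67
a_3 = 342
a_4 = 1717
a_5 = 8592
a_6 = 42967


a_6 = 42967


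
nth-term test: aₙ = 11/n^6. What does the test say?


lim(n→∞) 11/n^6 = 0
lim aₙ = 0 → nth-term test is INCONCLUSIVE
(Need other tests; this is actually a convergent p-series with p=6 > 1)

Inconclusive (lim aₙ = 0; need another test)


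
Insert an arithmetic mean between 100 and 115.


AM = (100 + 115)/2 = 215/2 = 107.5

AM = 107.5


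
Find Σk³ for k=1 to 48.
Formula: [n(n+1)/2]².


n(n+1)/2 = 48×49/2 = 1176
Σk³ = 1176² = 1382976

Σk³ = 1382976


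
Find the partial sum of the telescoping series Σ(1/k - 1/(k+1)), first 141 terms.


Telescoping: adjacent terms cancel.
= 1/1 - 1/142
= 1 - 1/142 = 141/142

Sum = 141/142


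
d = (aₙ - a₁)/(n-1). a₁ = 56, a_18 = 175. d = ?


d = (aₙ - a₁)/(n-1)
= (175 - 56)/(18-1)
= 119/17 = 7

d = 7


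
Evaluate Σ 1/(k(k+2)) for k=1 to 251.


1/(k(k+2)) = (1/2)·(1/k - 1/(k+2)) (partial fractions)
Telescoping: Σ = (1/2)·(1 + 1/2 - 1/252 - 1/253) = 95129/127512

Sum = 95129/127512


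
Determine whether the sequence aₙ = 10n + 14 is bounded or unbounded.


aₙ = 10n + 14 → as n→∞, aₙ→∞
No finite upper bound exists
The sequence is UNBOUNDED

Unbounded (aₙ → ∞ as n → ∞)


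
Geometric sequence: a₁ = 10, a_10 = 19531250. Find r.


r^(n-1) = aₙ/a₁
r^9 = 19531250/10 = 1953125
r = 1953125^(1/9)
= 5

r = 5


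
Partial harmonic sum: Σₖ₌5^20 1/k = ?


Σₖ₌5^20 1/k = 1/5 + 1/6 + 1/7 + ... + 1/20
= 23502835/15519504
≈ 1.5144

Sum = 23502835/15519504 ≈ 1.5144


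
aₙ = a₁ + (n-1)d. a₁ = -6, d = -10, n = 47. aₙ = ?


aₙ = a₁ + (n-1)d
= -6 + (47-1)×-10
= -6 - 460
= -466

a_47 = -466


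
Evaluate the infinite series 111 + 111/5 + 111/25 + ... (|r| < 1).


S∞ = a₁/(1-r) = 111/(1 - 1/5)
= 111/(4/5)
= 555/4

S∞ = 555/4


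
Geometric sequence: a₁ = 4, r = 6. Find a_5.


aₙ = a₁·r^(n-1)
= 4×6^4
= 4×1296
= 5184

a_5 = 5184


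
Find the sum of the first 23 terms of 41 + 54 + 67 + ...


aₙ = 41 + (23-1)×13 = 327
Sₙ = n(a₁+aₙ)/2 = 23×(41+327)/2
= 23×368/2 = 4232

S_23 = 4232


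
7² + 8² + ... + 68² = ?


Σₖ₌7^68 k² = Σₖ₌₁^68 k² − Σₖ₌₁^6 k²
= 68·69·137/6 − 6·7·13/6
= 107134 − 91 = 107043

Σk² = 107043


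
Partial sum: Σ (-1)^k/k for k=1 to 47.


S = -1 + 1/2 - 1/3 + 1/4 - 1/5 + 1/6 - 1/7 + 1/8 ± ...
= -0.7037
(Full series converges to -ln(2) ≈ -0.6931)

S_47 = -0.7037


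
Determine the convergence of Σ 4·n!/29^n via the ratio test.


aₙ = 4·n!/29^n
a_{n+1}/aₙ = (n+1)!/29^(n+1) × 29^n/n!  (constant 4 cancels)
= (n+1)/29
L = lim(n→∞) (n+1)/29 = ∞
L > 1 → series DIVERGES

Diverges (ratio test: L = ∞ > 1)


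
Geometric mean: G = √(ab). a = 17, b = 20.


GM = √(17×20) = √340 = 18.4391

GM = 18.4391


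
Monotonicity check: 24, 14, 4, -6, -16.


Differences: -10, -10, -10, -10
All differences < 0 → strictly DECREASING

Monotonically decreasing


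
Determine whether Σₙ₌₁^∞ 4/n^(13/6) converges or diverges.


p-series test: Σ c/n^p converges if p > 1, diverges if p ≤ 1 (constant c > 0 doesn't affect convergence).
p = 13/6
13/6 > 1 → CONVERGES

Converges (p = 13/6 > 1)


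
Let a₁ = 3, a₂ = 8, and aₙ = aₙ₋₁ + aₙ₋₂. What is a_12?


Computing iteratively: 3, 8, 11, 19, 30, 49, 79, 128, 207, 335, 542, 877
a_12 = 877

a_12 = 877


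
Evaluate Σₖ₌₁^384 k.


n(n+1)/2 = 384×385/2 = 147840/2 = 73920

Σk = 73920


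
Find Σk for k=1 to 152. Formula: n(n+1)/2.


n(n+1)/2 = 152×153/2 = 23256/2 = 11628

Σk = 11628


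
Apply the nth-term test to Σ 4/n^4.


lim(n→∞) 4/n^4 = 0
lim aₙ = 0 → nth-term test is INCONCLUSIVE
(Need other tests; this is actually a convergent p-series with p=4 > 1)

Inconclusive (lim aₙ = 0; need another test)


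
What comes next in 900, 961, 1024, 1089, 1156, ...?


Pattern: perfect squares: n²
Terms: 900, 961, 1024, 1089, 1156
Next term = 1225

Next term = 1225


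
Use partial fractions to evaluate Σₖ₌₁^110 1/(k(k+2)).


1/(k(k+2)) = (1/2)·(1/k - 1/(k+2)) (partial fractions)
Telescoping: Σ = (1/2)·(1 + 1/2 - 1/111 - 1/112) = 18425/24864

Sum = 18425/24864


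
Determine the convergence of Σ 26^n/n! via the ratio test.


aₙ = 26^n/n!
a_{n+1}/aₙ = 26^(n+1)/(n+1)! × n!/26^n
= 26/(n+1)
L = lim(n→∞) 26/(n+1) = 0
L < 1 → series CONVERGES

Converges (ratio test: L = 0 < 1)


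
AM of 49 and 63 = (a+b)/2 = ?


AM = (49 + 63)/2 = 112/2 = 56

AM = 56


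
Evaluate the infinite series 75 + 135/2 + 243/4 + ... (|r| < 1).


S∞ = a₁/(1-r) = 75/(1 - 9/10)
= 75/(1/10)
= 750

S∞ = 750


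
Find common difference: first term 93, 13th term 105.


d = (aₙ - a₁)/(n-1)
= (105 - 93)/(13-1)
= 12/12 = 1

d = 1


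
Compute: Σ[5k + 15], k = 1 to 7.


Σ(5k+15) = 5·Σk + 15·n
= 5·28 + 15·7
= 140 + 105 = 245

Σ = 245


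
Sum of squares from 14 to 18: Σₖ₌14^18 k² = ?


Σₖ₌14^18 k² = Σₖ₌₁^18 k² − Σₖ₌₁^13 k²
= 18·19·37/6 − 13·14·27/6
= 2109 − 819 = 1290

Σk² = 1290


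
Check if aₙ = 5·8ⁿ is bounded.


aₙ = 5·8ⁿ → as n→∞, aₙ→∞ (since base 8 > 1)
No finite upper bound exists
The sequence is UNBOUNDED

Unbounded (aₙ → ∞ as n → ∞)


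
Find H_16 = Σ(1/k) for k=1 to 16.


H_16 = 1/1 + 1/2 + 1/3 + ... + 1/16
= 2436559/720720
≈ 3.3807

H_16 = 2436559/720720 ≈ 3.3807


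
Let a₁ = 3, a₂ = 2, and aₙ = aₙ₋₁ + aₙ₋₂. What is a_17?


Computing iteratively: 3, 2, 5, 7, 12, 19, 31, 50, 81, 131, 212, 343, ...
a_17 = 3804

a_17 = 3804


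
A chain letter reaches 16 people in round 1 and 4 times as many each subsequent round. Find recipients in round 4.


aₙ = a₁·r^(n-1)
= 16×4^3
= 16×64
= 1024

a_4 = 1024


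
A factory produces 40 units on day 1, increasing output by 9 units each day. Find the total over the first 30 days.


aₙ = 40 + (30-1)×9 = 301
Sₙ = n(a₁+aₙ)/2 = 30×(40+301)/2
= 30×341/2 = 5115

S_30 = 5115


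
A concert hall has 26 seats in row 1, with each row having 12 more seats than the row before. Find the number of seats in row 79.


aₙ = a₁ + (n-1)d
= 26 + (79-1)×12
= 26 + 936
= 962

a_79 = 962


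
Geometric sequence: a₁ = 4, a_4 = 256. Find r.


r^(n-1) = aₙ/a₁
r^3 = 256/4 = 64
r = 64^(1/3)
= 4

r = 4


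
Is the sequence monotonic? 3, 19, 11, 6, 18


Differences: 16, -8, -5, 12
Difference at position 1 is +16 (> 0) but position 2 is -8 (< 0) — sequence both rises and falls
→ NOT monotonic

Not monotonic


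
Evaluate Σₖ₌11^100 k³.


Σₖ₌11^100 k³ = [100·101/2]² − [10·11/2]²
= 25502500 − 3025 = 25499475

Σk³ = 25499475


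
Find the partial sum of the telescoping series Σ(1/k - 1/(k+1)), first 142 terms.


Telescoping: adjacent terms cancel.
= 1/1 - 1/143
= 1 - 1/143 = 142/143

Sum = 142/143


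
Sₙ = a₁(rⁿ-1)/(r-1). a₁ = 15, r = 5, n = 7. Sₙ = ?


Sₙ = 15×(5^7 - 1)/(5 - 1)
= 15×(78125 - 1)/4
= 15×78124/4
= 292965

S_7 = 292965


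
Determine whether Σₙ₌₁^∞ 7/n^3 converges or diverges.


p-series test: Σ c/n^p converges if p > 1, diverges if p ≤ 1 (constant c > 0 doesn't affect convergence).
p = 3
3 > 1 → CONVERGES

Converges (p = 3 > 1)


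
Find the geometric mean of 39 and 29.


GM = √(39×29) = √1131 = 33.6303

GM = 33.6303


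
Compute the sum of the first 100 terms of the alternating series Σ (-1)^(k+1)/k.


S = 1 - 1/2 + 1/3 - 1/4 + 1/5 - 1/6 + 1/7 - 1/8 ± ...
= 0.6882
(Full series converges to +ln(2) ≈ +0.6931)

S_100 = 0.6882


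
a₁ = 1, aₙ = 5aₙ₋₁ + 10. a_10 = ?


Computing step by step:
a_1 = 1
a_2 = 15
a_3 = 85
a_4 = 435
a_5 = 2185
a_6 = 10935
a_7 = 54685
a_8 = 273435
a_9 = 1367185
a_10 = 6835935


a_10 = 6835935


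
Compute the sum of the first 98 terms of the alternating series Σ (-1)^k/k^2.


S = -1 + 1/4 - 1/9 + 1/16 - 1/25 + 1/36 - 1/49 + 1/64 ± ...
= -0.8224
(Full series converges to -π²/12 ≈ -0.8225)

S_98 = -0.8224


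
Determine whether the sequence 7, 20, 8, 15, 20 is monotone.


Differences: 13, -12, 7, 5
Difference at position 1 is +13 (> 0) but position 2 is -12 (< 0) — sequence both rises and falls
→ NOT monotonic

Not monotonic


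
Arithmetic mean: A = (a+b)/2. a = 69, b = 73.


AM = (69 + 73)/2 = 142/2 = 71

AM = 71


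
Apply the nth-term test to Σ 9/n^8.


lim(n→∞) 9/n^8 = 0
lim aₙ = 0 → nth-term test is INCONCLUSIVE
(Need other tests; this is actually a convergent p-series with p=8 > 1)

Inconclusive (lim aₙ = 0; need another test)


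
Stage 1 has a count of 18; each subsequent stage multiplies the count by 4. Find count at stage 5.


aₙ = a₁·r^(n-1)
= 18×4^4
= 18×256
= 4608

a_5 = 4608


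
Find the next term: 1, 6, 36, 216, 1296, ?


Pattern: geometric (r=6)
Terms: 1, 6, 36, 216, 1296
Next term = 7776

Next term = 7776


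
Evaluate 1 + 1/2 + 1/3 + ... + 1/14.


H_14 = 1/1 + 1/2 + 1/3 + ... + 1/14
= 1171733/360360
≈ 3.2516

H_14 = 1171733/360360 ≈ 3.2516


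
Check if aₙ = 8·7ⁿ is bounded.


aₙ = 8·7ⁿ → as n→∞, aₙ→∞ (since base 7 > 1)
No finite upper bound exists
The sequence is UNBOUNDED

Unbounded (aₙ → ∞ as n → ∞)


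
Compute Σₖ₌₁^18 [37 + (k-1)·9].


aₙ = 37 + (18-1)×9 = 190
Sₙ = n(a₁+aₙ)/2 = 18×(37+190)/2
= 18×227/2 = 2043

S_18 = 2043


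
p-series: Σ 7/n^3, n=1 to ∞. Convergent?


p-series test: Σ c/n^p converges if p > 1, diverges if p ≤ 1 (constant c > 0 doesn't affect convergence).
p = 3
3 > 1 → CONVERGES

Converges (p = 3 > 1)


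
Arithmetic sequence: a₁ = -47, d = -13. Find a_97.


aₙ = a₁ + (n-1)d
= -47 + (97-1)×-13
= -47 - 1248
= -1295

a_97 = -1295


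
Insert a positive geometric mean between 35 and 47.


GM = √(35×47) = √1645 = 40.5586

GM = 40.5586


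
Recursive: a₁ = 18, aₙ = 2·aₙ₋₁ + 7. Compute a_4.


Computing step by step:
a_1 = 18
a_2 = 43
a_3 = 93
a_4 = 193


a_4 = 193


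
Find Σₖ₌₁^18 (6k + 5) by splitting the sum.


Σ(6k+5) = 6·Σk + 5·n
= 6·171 + 5·18
= 1026 + 90 = 1116

Σ = 1116


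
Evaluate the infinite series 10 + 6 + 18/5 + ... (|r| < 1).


S∞ = a₁/(1-r) = 10/(1 - 3/5)
= 10/(2/5)
= 25

S∞ = 25


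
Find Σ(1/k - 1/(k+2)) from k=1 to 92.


Telescoping with gap 2: two head and two tail terms survive.
= (1 + 1/2) - (1/93 + 1/94)
= 3/2 - 1/93 - 1/94 = 6463/4371

Sum = 6463/4371


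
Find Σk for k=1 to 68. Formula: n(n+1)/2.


n(n+1)/2 = 68×69/2 = 4692/2 = 2346

Σk = 2346


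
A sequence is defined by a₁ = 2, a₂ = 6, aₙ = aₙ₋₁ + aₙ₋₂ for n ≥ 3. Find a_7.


Computing iteratively: 2, 6, 8, 14, 22, 36, 58
a_7 = 58

a_7 = 58


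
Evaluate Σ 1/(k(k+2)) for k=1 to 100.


1/(k(k+2)) = (1/2)·(1/k - 1/(k+2)) (partial fractions)
Telescoping: Σ = (1/2)·(1 + 1/2 - 1/101 - 1/102) = 7625/10302

Sum = 7625/10302


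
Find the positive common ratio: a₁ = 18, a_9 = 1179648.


r^(n-1) = aₙ/a₁
r^8 = 1179648/18 = 65536
r = 65536^(1/8)
= ±4; taking r > 0 gives r = 4

r = 4


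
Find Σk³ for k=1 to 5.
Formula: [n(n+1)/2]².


n(n+1)/2 = 5×6/2 = 15
Σk³ = 15² = 225

Σk³ = 225


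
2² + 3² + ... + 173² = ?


Σₖ₌2^173 k² = Σₖ₌₁^173 k² − Σₖ₌₁^1 k²
= 173·174·347/6 − 1·2·3/6
= 1740899 − 1 = 1740898

Σk² = 1740898


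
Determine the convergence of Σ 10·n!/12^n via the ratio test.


aₙ = 10·n!/12^n
a_{n+1}/aₙ = (n+1)!/12^(n+1) × 12^n/n!  (constant 10 cancels)
= (n+1)/12
L = lim(n→∞) (n+1)/12 = ∞
L > 1 → series DIVERGES

Diverges (ratio test: L = ∞ > 1)


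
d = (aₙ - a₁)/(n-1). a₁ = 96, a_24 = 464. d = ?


d = (aₙ - a₁)/(n-1)
= (464 - 96)/(24-1)
= 368/23 = 16

d = 16


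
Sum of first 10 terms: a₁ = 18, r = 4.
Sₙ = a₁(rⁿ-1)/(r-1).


Sₙ = 18×(4^10 - 1)/(4 - 1)
= 18×(1048576 - 1)/3
= 18×1048575/3
= 6291450

S_10 = 6291450


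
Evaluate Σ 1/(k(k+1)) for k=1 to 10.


1/(k(k+1)) = 1/k - 1/(k+1) (partial fractions)
Telescoping: Σ = 1 - 1/11 = 10/11

Sum = 10/11


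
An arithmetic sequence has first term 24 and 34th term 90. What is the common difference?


d = (aₙ - a₁)/(n-1)
= (90 - 24)/(34-1)
= 66/33 = 2

d = 2


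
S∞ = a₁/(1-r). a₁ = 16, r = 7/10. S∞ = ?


S∞ = a₁/(1-r) = 16/(1 - 7/10)
= 16/(3/10)
= 160/3

S∞ = 160/3


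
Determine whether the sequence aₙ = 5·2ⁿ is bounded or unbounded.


aₙ = 5·2ⁿ → as n→∞, aₙ→∞ (since base 2 > 1)
No finite upper bound exists
The sequence is UNBOUNDED

Unbounded (aₙ → ∞ as n → ∞)


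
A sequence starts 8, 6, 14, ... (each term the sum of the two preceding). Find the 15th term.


Computing iteratively: 8, 6, 14, 20, 34, 54, 88, 142, 230, 372, 602, 974, ...
a_15 = 4126

a_15 = 4126


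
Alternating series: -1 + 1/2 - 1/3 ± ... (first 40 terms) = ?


S = -1 + 1/2 - 1/3 + 1/4 - 1/5 + 1/6 - 1/7 + 1/8 ± ...
= -0.6808
(Full series converges to -ln(2) ≈ -0.6931)

S_40 = -0.6808


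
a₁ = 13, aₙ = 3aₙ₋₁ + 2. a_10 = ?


Computing step by step:
a_1 = 13
a_2 = 41
a_3 = 125
a_4 = 377
a_5 = 1133
a_6 = 3401
a_7 = 10205
a_8 = 30617
a_9 = 91853
a_10 = 275561


a_10 = 275561


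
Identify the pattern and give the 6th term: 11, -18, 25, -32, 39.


Pattern: alternating sign, magnitude arithmetic (d=7)
Terms: 11, -18, 25, -32, 39
Next term = -46

Next term = -46


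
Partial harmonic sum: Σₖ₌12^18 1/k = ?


Σₖ₌12^18 1/k = 1/12 + 1/13 + 1/14 + 1/15 + 1/16 + 1/17 + 1/18
= 529331/1113840
≈ 0.4752

Sum = 529331/1113840 ≈ 0.4752


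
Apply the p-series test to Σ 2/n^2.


p-series test: Σ c/n^p converges if p > 1, diverges if p ≤ 1 (constant c > 0 doesn't affect convergence).
p = 2
2 > 1 → CONVERGES

Converges (p = 2 > 1)


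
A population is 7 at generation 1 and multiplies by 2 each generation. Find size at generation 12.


aₙ = a₁·r^(n-1)
= 7×2^11
= 7×2048
= 14336

a_12 = 14336


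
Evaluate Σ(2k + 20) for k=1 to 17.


Σ(2k+20) = 2·Σk + 20·n
= 2·153 + 20·17
= 306 + 340 = 646

Σ = 646


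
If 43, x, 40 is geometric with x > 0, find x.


GM = √(43×40) = √1720 = 41.4729

GM = 41.4729


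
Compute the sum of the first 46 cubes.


n(n+1)/2 = 46×47/2 = 1081
Σk³ = 1081² = 1168561

Σk³ = 1168561


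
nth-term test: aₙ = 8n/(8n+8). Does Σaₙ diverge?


lim(n→∞) 8n/(8n+8) = 8/8 = 1  (divide numerator and denominator by n)
lim aₙ = 1 ≠ 0 → series DIVERGES

Diverges (lim aₙ = 1 ≠ 0)


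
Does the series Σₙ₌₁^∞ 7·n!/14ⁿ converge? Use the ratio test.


aₙ = 7·n!/14^n
a_{n+1}/aₙ = (n+1)!/14^(n+1) × 14^n/n!  (constant 7 cancels)
= (n+1)/14
L = lim(n→∞) (n+1)/14 = ∞
L > 1 → series DIVERGES

Diverges (ratio test: L = ∞ > 1)


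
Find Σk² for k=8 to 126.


Σₖ₌8^126 k² = Σₖ₌₁^126 k² − Σₖ₌₁^7 k²
= 126·127·253/6 − 7·8·15/6
= 674751 − 140 = 674611

Σk² = 674611


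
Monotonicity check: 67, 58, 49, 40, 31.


Differences: -9, -9, -9, -9
All differences < 0 → strictly DECREASING

Monotonically decreasing


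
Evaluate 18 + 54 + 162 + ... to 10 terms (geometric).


Sₙ = 18×(3^10 - 1)/(3 - 1)
= 18×(59049 - 1)/2
= 18×59048/2
= 531432

S_10 = 531432


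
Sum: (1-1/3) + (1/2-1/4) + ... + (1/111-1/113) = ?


Telescoping with gap 2: two head and two tail terms survive.
= (1 + 1/2) - (1/112 + 1/113)
= 3/2 - 1/112 - 1/113 = 18759/12656

Sum = 18759/12656


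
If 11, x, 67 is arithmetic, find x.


AM = (11 + 67)/2 = 78/2 = 39

AM = 39


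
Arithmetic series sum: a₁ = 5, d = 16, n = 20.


aₙ = 5 + (20-1)×16 = 309
Sₙ = n(a₁+aₙ)/2 = 20×(5+309)/2
= 20×314/2 = 3140

S_20 = 3140


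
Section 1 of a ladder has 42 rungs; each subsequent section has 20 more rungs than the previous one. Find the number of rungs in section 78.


aₙ = a₁ + (n-1)d
= 42 + (78-1)×20
= 42 + 1540
= 1582

a_78 = 1582


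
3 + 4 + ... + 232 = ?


Σₖ₌3^232 k = Σₖ₌₁^232 k − Σₖ₌₁^2 k
= 232·233/2 − 2·3/2
= 27028 − 3 = 27025

Σk = 27025


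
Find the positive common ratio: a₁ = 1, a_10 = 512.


r^(n-1) = aₙ/a₁
r^9 = 512/1 = 512
r = 512^(1/9)
= 2

r = 2


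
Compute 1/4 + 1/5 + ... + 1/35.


Σₖ₌4^35 1/k = 1/4 + 1/5 + 1/6 + ... + 1/35
= 30370011182509/13127595717600
≈ 2.3134

Sum = 30370011182509/13127595717600 ≈ 2.3134


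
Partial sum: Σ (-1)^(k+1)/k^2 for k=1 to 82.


S = 1 - 1/4 + 1/9 - 1/16 + 1/25 - 1/36 + 1/49 - 1/64 ± ...
= 0.8224
(Full series converges to +π²/12 ≈ +0.8225)

S_82 = 0.8224


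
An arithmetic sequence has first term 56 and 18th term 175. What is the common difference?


d = (aₙ - a₁)/(n-1)
= (175 - 56)/(18-1)
= 119/17 = 7

d = 7


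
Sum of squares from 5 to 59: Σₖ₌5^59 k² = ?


Σₖ₌5^59 k² = Σₖ₌₁^59 k² − Σₖ₌₁^4 k²
= 59·60·119/6 − 4·5·9/6
= 70210 − 30 = 70180

Σk² = 70180


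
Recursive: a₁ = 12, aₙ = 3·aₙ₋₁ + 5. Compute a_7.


Computing step by step:
a_1 = 12
a_2 = 41
a_3 = 128
a_4 = 389
a_5 = 1172
a_6 = 3521
a_7 = 10568


a_7 = 10568


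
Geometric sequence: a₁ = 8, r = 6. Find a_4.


aₙ = a₁·r^(n-1)
= 8×6^3
= 8×216
= 1728

a_4 = 1728


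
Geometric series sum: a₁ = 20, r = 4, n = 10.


Sₙ = 20×(4^10 - 1)/(4 - 1)
= 20×(1048576 - 1)/3
= 20×1048575/3
= 6990500

S_10 = 6990500


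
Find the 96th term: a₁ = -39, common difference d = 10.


aₙ = a₁ + (n-1)d
= -39 + (96-1)×10
= -39 + 950
= 911

a_96 = 911


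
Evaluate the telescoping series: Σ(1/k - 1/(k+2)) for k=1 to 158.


Telescoping with gap 2: two head and two tail terms survive.
= (1 + 1/2) - (1/159 + 1/160)
= 3/2 - 1/159 - 1/160 = 37841/25440

Sum = 37841/25440


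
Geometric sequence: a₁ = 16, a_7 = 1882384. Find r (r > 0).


r^(n-1) = aₙ/a₁
r^6 = 1882384/16 = 117649
r = 117649^(1/6)
= ±7; taking r > 0 gives r = 7

r = 7


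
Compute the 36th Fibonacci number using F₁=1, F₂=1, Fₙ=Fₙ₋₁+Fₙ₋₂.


Fibonacci sequence: 1, 1, 2, 3, 5, 8, 13, 21, 34, 55, 89, ...
F(36) = 14930352

F(36) = 14930352


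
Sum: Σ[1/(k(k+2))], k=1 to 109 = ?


1/(k(k+2)) = (1/2)·(1/k - 1/(k+2)) (partial fractions)
Telescoping: Σ = (1/2)·(1 + 1/2 - 1/110 - 1/111) = 9047/12210

Sum = 9047/12210


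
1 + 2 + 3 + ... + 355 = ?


n(n+1)/2 = 355×356/2 = 126380/2 = 63190

Σk = 63190


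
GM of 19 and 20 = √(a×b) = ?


GM = √(19×20) = √380 = 19.4936

GM = 19.4936


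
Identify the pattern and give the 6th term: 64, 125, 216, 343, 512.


Pattern: perfect cubes: n³
Terms: 64, 125, 216, 343, 512
Next term = 729

Next term = 729


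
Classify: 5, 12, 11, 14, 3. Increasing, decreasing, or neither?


Differences: 7, -1, 3, -11
Difference at position 1 is +7 (> 0) but position 2 is -1 (< 0) — sequence both rises and falls
→ NOT monotonic

Not monotonic


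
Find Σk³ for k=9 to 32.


Σₖ₌9^32 k³ = [32·33/2]² − [8·9/2]²
= 278784 − 1296 = 277488

Σk³ = 277488


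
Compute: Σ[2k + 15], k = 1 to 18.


Σ(2k+15) = 2·Σk + 15·n
= 2·171 + 15·18
= 342 + 270 = 612

Σ = 612


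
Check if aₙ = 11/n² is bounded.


a₁ = 11, a₂ = 11/4, a₃ = 11/9, ...
0 < aₙ ≤ 11 for all n ≥ 1
The sequence IS bounded

Bounded (0 < aₙ ≤ 11)


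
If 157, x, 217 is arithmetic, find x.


AM = (157 + 217)/2 = 374/2 = 187

AM = 187


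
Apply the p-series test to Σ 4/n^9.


p-series test: Σ c/n^p converges if p > 1, diverges if p ≤ 1 (constant c > 0 doesn't affect convergence).
p = 9
9 > 1 → CONVERGES

Converges (p = 9 > 1)


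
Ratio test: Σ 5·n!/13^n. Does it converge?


aₙ = 5·n!/13^n
a_{n+1}/aₙ = (n+1)!/13^(n+1) × 13^n/n!  (constant 5 cancels)
= (n+1)/13
L = lim(n→∞) (n+1)/13 = ∞
L > 1 → series DIVERGES

Diverges (ratio test: L = ∞ > 1)


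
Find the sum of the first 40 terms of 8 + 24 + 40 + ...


aₙ = 8 + (40-1)×16 = 632
Sₙ = n(a₁+aₙ)/2 = 40×(8+632)/2
= 40×640/2 = 12800

S_40 = 12800


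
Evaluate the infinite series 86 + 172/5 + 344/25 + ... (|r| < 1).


S∞ = a₁/(1-r) = 86/(1 - 2/5)
= 86/(3/5)
= 430/3

S∞ = 430/3


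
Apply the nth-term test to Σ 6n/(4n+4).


lim(n→∞) 6n/(4n+4) = 6/4 = 3/2  (divide numerator and denominator by n)
lim aₙ = 3/2 ≠ 0 → series DIVERGES

Diverges (lim aₙ = 3/2 ≠ 0)


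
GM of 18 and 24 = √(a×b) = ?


GM = √(18×24) = √432 = 20.7846

GM = 20.7846


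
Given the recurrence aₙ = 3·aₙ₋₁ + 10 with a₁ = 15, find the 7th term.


Computing step by step:
a_1 = 15
a_2 = 55
a_3 = 175
a_4 = 535
a_5 = 1615
a_6 = 4855
a_7 = 14575


a_7 = 14575


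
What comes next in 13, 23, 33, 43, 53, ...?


Pattern: arithmetic (d=10)
Terms: 13, 23, 33, 43, 53
Next term = 63

Next term = 63


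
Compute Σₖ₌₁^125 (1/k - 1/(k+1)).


Telescoping: adjacent terms cancel.
= 1/1 - 1/126
= 1 - 1/126 = 125/126

Sum = 125/126


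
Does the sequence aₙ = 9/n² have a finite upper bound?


a₁ = 9, a₂ = 9/4, a₃ = 9/9, ...
0 < aₙ ≤ 9 for all n ≥ 1
The sequence IS bounded

Bounded (0 < aₙ ≤ 9)


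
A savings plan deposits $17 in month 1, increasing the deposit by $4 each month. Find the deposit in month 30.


aₙ = a₁ + (n-1)d
= 17 + (30-1)×4
= 17 + 116
= 133

a_30 = 133


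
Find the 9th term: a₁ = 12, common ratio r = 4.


aₙ = a₁·r^(n-1)
= 12×4^8
= 12×65536
= 786432

a_9 = 786432


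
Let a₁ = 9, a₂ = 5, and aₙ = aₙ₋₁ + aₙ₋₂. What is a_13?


Computing iteratively: 9, 5, 14, 19, 33, 52, 85, 137, 222, 359, 581, 940, ...
a_13 = 1521

a_13 = 1521


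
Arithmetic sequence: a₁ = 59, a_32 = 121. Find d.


d = (aₙ - a₁)/(n-1)
= (121 - 59)/(32-1)
= 62/31 = 2

d = 2


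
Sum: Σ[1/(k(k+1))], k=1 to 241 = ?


1/(k(k+1)) = 1/k - 1/(k+1) (partial fractions)
Telescoping: Σ = 1 - 1/242 = 241/242

Sum = 241/242


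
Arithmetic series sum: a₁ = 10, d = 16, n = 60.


aₙ = 10 + (60-1)×16 = 954
Sₙ = n(a₁+aₙ)/2 = 60×(10+954)/2
= 60×964/2 = 28920

S_60 = 28920


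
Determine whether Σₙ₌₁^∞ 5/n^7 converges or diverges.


p-series test: Σ c/n^p converges if p > 1, diverges if p ≤ 1 (constant c > 0 doesn't affect convergence).
p = 7
7 > 1 → CONVERGES

Converges (p = 7 > 1)


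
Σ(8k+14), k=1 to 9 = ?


Σ(8k+14) = 8·Σk + 14·n
= 8·45 + 14·9
= 360 + 126 = 486

Σ = 486


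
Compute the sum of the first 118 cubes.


n(n+1)/2 = 118×119/2 = 7021
Σk³ = 7021² = 49294441

Σk³ = 49294441


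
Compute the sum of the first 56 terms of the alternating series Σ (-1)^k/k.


S = -1 + 1/2 - 1/3 + 1/4 - 1/5 + 1/6 - 1/7 + 1/8 ± ...
= -0.6843
(Full series converges to -ln(2) ≈ -0.6931)

S_56 = -0.6843


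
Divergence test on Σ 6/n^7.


lim(n→∞) 6/n^7 = 0
lim aₙ = 0 → nth-term test is INCONCLUSIVE
(Need other tests; this is actually a convergent p-series with p=7 > 1)

Inconclusive (lim aₙ = 0; need another test)


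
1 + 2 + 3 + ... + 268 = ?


n(n+1)/2 = 268×269/2 = 72092/2 = 36046

Σk = 36046


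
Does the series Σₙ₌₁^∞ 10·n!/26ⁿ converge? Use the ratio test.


aₙ = 10·n!/26^n
a_{n+1}/aₙ = (n+1)!/26^(n+1) × 26^n/n!  (constant 10 cancels)
= (n+1)/26
L = lim(n→∞) (n+1)/26 = ∞
L > 1 → series DIVERGES

Diverges (ratio test: L = ∞ > 1)


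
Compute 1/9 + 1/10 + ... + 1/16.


Σₖ₌9^16 1/k = 1/9 + 1/10 + 1/11 + 1/12 + 1/13 + 1/14 + 1/15 + 1/16
= 95549/144144
≈ 0.6629

Sum = 95549/144144 ≈ 0.6629


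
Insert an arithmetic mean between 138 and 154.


AM = (138 + 154)/2 = 292/2 = 146

AM = 146


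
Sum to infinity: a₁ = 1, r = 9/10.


S∞ = a₁/(1-r) = 1/(1 - 9/10)
= 1/(1/10)
= 10

S∞ = 10


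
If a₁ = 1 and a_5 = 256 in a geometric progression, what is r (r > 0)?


r^(n-1) = aₙ/a₁
r^4 = 256/1 = 256
r = 256^(1/4)
= ±4; taking r > 0 gives r = 4

r = 4


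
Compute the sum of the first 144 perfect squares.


n = 144
n(n+1)(2n+1)/6 = 144×145×289/6
= 6034320/6 = 1005720

Σk² = 1005720


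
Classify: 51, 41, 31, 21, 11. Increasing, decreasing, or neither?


Differences: -10, -10, -10, -10
All differences < 0 → strictly DECREASING

Monotonically decreasing


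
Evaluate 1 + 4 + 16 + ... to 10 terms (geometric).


Sₙ = 1×(4^10 - 1)/(4 - 1)
= 1×(1048576 - 1)/3
= 1×1048575/3
= 349525

S_10 = 349525


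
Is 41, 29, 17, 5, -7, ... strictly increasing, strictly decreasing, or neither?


Differences: -12, -12, -12, -12
All differences < 0 → strictly DECREASING

Monotonically decreasing


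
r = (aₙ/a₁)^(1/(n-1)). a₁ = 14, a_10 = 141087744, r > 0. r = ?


r^(n-1) = aₙ/a₁
r^9 = 141087744/14 = 10077696
r = 10077696^(1/9)
= 6

r = 6


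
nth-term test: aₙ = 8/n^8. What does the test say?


lim(n→∞) 8/n^8 = 0
lim aₙ = 0 → nth-term test is INCONCLUSIVE
(Need other tests; this is actually a convergent p-series with p=8 > 1)

Inconclusive (lim aₙ = 0; need another test)


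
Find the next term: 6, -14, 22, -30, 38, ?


Pattern: alternating sign, magnitude arithmetic (d=8)
Terms: 6, -14, 22, -30, 38
Next term = -46

Next term = -46


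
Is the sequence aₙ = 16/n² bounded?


a₁ = 16, a₂ = 16/4, a₃ = 16/9, ...
0 < aₙ ≤ 16 for all n ≥ 1
The sequence IS bounded

Bounded (0 < aₙ ≤ 16)


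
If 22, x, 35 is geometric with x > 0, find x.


GM = √(22×35) = √770 = 27.7489

GM = 27.7489


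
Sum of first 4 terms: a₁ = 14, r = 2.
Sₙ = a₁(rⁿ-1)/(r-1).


Sₙ = 14×(2^4 - 1)/(2 - 1)
= 14×(16 - 1)/1
= 14×15/1
= 210

S_4 = 210


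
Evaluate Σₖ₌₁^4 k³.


n(n+1)/2 = 4×5/2 = 10
Σk³ = 10² = 100

Σk³ = 100
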